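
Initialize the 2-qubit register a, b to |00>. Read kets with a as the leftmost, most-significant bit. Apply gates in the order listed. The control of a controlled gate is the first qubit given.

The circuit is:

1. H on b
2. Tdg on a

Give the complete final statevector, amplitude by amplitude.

The resulting statevector has amplitude sqrt(2)/2 on |00>, sqrt(2)/2 on |01>, 0 on |10>, 0 on |11>.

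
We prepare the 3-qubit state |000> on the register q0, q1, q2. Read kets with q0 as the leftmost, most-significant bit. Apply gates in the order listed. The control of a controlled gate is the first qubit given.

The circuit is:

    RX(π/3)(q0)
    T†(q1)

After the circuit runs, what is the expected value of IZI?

In the final state, IZI has expectation 1.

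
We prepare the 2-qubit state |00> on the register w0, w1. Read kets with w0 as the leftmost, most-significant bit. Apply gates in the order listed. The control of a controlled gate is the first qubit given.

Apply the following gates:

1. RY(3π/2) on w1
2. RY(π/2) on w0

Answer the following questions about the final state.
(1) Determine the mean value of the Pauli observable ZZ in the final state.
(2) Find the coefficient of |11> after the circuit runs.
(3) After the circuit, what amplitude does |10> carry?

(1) The observable ZZ averages to 0.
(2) The amplitude on |11> is 1/2.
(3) The final state's coefficient on |10> equals -1/2.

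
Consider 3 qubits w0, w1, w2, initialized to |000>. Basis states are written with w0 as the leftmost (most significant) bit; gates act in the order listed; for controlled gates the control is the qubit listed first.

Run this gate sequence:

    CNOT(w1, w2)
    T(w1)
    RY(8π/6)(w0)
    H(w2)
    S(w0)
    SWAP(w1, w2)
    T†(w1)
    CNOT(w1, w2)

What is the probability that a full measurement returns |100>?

Outcome |100> occurs with probability 3/8.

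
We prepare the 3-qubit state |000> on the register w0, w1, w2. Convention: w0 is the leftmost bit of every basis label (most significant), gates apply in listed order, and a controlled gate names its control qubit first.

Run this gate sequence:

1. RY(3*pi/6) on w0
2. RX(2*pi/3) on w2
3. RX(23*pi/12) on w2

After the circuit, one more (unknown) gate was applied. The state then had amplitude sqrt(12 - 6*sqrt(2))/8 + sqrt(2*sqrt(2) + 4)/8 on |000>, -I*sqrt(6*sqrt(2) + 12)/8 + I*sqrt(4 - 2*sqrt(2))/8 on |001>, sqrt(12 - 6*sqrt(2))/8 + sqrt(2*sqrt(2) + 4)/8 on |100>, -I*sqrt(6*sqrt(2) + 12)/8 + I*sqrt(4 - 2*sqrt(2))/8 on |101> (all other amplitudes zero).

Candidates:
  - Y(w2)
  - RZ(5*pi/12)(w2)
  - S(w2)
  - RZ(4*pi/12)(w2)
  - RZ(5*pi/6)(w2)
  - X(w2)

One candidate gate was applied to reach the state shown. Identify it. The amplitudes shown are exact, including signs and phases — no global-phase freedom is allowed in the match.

The applied gate was Y(w2).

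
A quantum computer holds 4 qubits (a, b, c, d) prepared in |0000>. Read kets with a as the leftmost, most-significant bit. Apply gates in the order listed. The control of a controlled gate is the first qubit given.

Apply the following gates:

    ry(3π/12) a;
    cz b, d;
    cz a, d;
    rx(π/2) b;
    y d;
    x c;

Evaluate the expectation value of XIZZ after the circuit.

The observable XIZZ averages to sqrt(2)/2.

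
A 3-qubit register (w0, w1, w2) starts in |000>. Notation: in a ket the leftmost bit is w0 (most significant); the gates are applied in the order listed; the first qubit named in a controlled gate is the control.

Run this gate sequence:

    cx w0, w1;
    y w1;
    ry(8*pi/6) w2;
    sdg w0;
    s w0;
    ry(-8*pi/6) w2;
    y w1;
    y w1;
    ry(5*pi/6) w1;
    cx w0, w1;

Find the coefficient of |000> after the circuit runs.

The final state's coefficient on |000> equals I*(-sqrt(6) - sqrt(2))/4. Key observation: steps 2-7 multiply out to the identity, so the circuit reduces to the remaining gates.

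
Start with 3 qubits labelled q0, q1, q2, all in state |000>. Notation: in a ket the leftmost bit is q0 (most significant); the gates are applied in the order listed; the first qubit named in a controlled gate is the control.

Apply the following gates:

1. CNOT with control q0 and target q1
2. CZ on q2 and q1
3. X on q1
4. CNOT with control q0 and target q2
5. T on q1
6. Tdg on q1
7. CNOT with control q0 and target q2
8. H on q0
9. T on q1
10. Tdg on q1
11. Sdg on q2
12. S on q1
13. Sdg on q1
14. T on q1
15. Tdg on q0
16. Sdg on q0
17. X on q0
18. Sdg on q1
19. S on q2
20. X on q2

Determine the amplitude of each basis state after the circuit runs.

The resulting statevector has amplitude -sqrt(2)/2 on |011>, -sqrt(2)*exp(3*I*pi/4)/2 on |111>, and 0 on every other basis state. Key observation: the block from step 4 through step 7 cancels to the identity and can be dropped.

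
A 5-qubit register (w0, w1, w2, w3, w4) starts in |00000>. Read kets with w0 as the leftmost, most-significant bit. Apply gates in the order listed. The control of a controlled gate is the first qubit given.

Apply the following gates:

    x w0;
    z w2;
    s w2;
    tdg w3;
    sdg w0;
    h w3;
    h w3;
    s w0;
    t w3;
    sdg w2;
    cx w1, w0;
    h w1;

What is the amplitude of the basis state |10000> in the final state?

|10000> carries amplitude sqrt(2)/2 in the final state. Key observation: gates 3-10 undo each other exactly, leaving only the rest of the circuit to track.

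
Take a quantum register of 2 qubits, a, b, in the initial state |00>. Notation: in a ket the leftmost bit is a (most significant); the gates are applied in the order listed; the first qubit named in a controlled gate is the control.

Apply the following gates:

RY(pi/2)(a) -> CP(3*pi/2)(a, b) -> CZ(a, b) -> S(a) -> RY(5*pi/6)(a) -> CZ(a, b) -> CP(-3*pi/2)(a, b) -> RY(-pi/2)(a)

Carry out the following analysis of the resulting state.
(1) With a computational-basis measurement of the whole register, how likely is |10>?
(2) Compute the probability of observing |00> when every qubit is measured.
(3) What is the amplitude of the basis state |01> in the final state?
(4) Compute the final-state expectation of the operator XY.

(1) The probability of measuring |10> is 1/2.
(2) A full measurement returns |00> with probability 1/2.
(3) The final state's coefficient on |01> equals 0.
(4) The expectation value of XY is 0.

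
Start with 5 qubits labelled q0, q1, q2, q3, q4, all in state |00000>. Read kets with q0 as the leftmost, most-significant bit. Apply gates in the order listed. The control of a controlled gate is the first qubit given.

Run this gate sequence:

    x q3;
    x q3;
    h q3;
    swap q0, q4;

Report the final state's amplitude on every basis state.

The resulting statevector has amplitude sqrt(2)/2 on |00000>, sqrt(2)/2 on |00010>, and 0 on every other basis state. Key observation: gates 1-2 undo each other exactly, leaving only the rest of the circuit to track.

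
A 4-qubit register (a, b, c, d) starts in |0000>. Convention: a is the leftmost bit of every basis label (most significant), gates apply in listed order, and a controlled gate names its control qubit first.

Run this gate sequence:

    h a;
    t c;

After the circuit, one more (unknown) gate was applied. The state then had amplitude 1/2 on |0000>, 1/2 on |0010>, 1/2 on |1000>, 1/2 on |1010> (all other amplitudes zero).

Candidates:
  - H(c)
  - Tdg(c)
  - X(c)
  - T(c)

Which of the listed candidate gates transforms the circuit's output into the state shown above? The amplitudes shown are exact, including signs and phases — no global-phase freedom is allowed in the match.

The unique candidate consistent with the amplitudes is H(c).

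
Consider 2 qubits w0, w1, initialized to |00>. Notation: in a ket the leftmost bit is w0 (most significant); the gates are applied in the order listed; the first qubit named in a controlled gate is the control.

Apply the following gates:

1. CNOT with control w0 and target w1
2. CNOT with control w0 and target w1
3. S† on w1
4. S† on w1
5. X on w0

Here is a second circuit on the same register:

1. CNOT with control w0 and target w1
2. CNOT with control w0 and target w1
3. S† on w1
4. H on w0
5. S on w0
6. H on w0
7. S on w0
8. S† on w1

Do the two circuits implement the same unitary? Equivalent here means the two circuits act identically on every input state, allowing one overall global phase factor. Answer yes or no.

No: there is an input state on which the two circuits produce genuinely different outputs (not merely differing by a phase).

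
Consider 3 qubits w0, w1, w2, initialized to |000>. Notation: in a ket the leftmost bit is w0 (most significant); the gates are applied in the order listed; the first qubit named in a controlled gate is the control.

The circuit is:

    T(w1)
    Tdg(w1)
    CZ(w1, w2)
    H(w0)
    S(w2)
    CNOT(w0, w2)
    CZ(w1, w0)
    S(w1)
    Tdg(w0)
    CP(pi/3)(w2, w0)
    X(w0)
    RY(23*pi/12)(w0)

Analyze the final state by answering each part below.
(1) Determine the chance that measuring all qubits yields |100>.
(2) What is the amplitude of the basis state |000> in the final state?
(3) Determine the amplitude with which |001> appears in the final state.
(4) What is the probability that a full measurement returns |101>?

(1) A full measurement returns |100> with probability sqrt(2)/16 + sqrt(6)/16 + 1/4.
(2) The final state's coefficient on |000> equals -sqrt(2*sqrt(2) + 4)/8 + sqrt(12 - 6*sqrt(2))/8.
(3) The final state's coefficient on |001> equals (-sqrt(6*sqrt(2) + 12)/8 - sqrt(4 - 2*sqrt(2))/8)*exp(I*pi/12).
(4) A full measurement returns |101> with probability -sqrt(6)/16 - sqrt(2)/16 + 1/4.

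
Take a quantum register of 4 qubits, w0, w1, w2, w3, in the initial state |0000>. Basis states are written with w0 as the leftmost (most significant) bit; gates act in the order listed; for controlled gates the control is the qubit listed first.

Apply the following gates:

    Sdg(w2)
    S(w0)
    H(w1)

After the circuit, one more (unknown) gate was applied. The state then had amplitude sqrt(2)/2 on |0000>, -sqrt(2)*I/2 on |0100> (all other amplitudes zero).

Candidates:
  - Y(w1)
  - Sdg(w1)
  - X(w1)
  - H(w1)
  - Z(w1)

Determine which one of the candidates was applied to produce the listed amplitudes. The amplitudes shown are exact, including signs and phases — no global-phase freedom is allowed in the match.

It was Sdg(w1) that produced the state shown.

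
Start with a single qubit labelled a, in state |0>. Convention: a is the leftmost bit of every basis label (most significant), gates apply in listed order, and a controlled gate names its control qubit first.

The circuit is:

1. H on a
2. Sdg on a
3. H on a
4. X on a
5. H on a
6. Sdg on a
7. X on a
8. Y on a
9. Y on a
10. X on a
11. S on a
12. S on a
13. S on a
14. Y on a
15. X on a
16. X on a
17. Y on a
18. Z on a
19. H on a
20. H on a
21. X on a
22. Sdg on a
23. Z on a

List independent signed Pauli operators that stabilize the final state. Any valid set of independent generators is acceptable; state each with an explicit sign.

The stabilizer group can be generated by +X, among other valid generating sets.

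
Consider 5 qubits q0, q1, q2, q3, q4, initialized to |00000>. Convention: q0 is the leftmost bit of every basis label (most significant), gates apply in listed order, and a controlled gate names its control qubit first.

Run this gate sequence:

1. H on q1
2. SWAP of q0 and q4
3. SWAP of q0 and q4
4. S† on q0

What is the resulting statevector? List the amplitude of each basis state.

The final amplitudes are sqrt(2)/2 on |00000>, sqrt(2)/2 on |01000>, and 0 on every other basis state. Key observation: the block from step 2 through step 3 cancels to the identity and can be dropped.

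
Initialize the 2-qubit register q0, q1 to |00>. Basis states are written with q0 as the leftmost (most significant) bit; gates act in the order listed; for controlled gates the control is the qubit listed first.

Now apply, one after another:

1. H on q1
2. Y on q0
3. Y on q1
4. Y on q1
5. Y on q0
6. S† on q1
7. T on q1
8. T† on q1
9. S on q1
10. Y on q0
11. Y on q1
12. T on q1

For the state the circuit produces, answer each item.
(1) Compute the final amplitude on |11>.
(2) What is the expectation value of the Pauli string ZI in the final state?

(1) |11> carries amplitude -sqrt(2)*exp(I*pi/4)/2 in the final state. Key observation: gates 4-11 undo each other exactly, leaving only the rest of the circuit to track.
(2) In the final state, ZI has expectation -1.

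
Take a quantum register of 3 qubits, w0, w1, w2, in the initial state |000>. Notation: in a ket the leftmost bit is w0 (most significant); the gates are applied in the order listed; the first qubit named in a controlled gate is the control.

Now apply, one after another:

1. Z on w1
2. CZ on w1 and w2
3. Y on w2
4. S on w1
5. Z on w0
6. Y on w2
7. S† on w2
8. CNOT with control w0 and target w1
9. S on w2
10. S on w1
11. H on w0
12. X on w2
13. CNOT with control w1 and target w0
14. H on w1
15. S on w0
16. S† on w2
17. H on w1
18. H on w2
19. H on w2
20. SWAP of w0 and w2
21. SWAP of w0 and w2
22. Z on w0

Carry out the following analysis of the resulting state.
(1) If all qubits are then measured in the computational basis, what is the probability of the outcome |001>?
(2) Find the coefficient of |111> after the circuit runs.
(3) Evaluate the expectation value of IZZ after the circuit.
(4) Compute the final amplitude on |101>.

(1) The probability of measuring |001> is 1/2. Key observation: gates 20-21 undo each other exactly, leaving only the rest of the circuit to track.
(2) The amplitude on |111> is 0.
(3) The expectation value of IZZ is -1.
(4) The final state's coefficient on |101> equals -sqrt(2)/2.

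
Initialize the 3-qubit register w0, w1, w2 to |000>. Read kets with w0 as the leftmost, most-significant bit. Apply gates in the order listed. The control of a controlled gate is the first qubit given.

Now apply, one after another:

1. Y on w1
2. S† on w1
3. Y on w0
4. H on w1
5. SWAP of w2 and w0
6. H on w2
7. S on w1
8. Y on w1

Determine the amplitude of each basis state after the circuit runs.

The resulting statevector has amplitude -I/2 on |000>, I/2 on |001>, -1/2 on |010>, 1/2 on |011>, 0 on |100>, 0 on |101>, 0 on |110>, 0 on |111>.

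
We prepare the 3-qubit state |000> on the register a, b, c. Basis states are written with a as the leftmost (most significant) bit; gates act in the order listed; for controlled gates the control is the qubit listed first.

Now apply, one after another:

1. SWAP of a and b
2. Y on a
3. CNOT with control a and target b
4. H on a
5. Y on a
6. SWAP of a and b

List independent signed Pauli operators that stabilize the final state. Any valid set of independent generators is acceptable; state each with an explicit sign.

One valid set of independent stabilizer generators is +IXI, -ZII, +IIZ (any independent generating set of the same group is equally correct).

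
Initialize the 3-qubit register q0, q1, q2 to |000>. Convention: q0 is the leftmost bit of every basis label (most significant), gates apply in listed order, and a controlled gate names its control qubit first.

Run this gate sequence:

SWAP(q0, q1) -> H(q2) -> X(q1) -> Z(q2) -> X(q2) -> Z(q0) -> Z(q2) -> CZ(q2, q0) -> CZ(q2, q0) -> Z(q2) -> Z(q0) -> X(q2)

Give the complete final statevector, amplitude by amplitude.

After the circuit, the state carries amplitude sqrt(2)/2 on |010>, -sqrt(2)/2 on |011>, and 0 on every other basis state. Key observation: steps 5-12 multiply out to the identity, so the circuit reduces to the remaining gates.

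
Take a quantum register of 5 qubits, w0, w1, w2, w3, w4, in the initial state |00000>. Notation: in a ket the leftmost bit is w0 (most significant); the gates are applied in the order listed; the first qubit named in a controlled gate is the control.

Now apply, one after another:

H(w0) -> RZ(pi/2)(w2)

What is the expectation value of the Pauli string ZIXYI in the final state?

The observable ZIXYI averages to 0.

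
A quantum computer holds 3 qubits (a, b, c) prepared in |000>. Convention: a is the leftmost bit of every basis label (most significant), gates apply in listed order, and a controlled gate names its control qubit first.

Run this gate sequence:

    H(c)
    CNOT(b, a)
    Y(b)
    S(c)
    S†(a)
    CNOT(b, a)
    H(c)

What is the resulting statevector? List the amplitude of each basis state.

The final amplitudes are -1/2 + I/2 on |110>, 1/2 + I/2 on |111>, and 0 on every other basis state.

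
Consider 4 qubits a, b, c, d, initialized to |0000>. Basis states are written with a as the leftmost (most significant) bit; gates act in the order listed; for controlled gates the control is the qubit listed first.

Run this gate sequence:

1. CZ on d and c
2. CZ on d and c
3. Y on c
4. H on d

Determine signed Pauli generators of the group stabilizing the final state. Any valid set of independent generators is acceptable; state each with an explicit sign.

The stabilizer group can be generated by +IIIX, +ZIII, +IZII, -IIZI, among other valid generating sets. Key observation: steps 1-2 multiply out to the identity, so the circuit reduces to the remaining gates.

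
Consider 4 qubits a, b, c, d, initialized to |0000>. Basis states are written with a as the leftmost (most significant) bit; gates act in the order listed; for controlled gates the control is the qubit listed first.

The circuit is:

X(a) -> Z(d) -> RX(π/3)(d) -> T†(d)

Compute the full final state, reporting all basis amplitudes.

The final amplitudes are sqrt(3)/2 on |1000>, -exp(I*pi/4)/2 on |1001>, and 0 on every other basis state.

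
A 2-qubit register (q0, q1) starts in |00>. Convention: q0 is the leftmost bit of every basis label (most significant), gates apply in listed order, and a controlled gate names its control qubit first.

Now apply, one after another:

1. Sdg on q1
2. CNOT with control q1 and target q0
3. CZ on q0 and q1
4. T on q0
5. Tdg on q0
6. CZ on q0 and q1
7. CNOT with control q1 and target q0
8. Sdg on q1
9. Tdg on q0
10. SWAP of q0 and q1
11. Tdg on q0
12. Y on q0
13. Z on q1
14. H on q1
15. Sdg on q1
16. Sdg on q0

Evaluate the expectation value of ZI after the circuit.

In the final state, ZI has expectation -1. Key observation: the block from step 2 through step 7 cancels to the identity and can be dropped.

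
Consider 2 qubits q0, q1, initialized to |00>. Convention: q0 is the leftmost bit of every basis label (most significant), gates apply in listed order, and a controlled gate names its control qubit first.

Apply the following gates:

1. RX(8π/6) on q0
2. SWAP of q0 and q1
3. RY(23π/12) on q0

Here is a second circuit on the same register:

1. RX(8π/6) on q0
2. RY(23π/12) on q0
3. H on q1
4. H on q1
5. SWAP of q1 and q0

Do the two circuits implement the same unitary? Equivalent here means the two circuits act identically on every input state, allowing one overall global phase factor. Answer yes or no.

No, they are not equivalent — no single phase factor reconciles the two unitaries.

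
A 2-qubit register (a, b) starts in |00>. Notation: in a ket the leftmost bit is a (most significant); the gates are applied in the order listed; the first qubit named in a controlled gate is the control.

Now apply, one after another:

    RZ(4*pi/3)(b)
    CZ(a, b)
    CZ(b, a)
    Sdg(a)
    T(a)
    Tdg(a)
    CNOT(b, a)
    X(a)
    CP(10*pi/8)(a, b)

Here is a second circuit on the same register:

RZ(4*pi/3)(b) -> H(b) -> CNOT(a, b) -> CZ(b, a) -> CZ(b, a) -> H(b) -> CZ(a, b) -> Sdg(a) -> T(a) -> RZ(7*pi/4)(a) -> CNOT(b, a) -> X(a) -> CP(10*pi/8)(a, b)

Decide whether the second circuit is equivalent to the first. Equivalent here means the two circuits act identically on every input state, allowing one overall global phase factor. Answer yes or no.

Yes, they are equivalent — the unitaries differ by at most a global phase.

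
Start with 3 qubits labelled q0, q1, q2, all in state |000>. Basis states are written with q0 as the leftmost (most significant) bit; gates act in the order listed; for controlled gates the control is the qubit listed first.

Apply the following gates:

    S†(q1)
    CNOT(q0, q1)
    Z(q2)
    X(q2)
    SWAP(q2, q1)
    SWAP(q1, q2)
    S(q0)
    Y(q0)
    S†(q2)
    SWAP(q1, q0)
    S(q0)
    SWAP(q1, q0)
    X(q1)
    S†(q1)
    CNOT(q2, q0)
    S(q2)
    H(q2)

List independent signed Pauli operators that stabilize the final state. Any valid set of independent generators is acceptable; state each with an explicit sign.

The stabilizer group can be generated by -IIX, +ZII, -IZI, among other valid generating sets.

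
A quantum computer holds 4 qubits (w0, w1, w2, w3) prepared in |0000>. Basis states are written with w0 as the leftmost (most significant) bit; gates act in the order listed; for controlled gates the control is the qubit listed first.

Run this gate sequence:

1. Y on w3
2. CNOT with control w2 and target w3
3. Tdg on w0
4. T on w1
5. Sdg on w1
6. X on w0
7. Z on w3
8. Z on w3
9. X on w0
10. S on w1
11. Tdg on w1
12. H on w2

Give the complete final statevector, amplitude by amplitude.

The final amplitudes are sqrt(2)*I/2 on |0001>, sqrt(2)*I/2 on |0011>, and 0 on every other basis state. Key observation: gates 4-11 undo each other exactly, leaving only the rest of the circuit to track.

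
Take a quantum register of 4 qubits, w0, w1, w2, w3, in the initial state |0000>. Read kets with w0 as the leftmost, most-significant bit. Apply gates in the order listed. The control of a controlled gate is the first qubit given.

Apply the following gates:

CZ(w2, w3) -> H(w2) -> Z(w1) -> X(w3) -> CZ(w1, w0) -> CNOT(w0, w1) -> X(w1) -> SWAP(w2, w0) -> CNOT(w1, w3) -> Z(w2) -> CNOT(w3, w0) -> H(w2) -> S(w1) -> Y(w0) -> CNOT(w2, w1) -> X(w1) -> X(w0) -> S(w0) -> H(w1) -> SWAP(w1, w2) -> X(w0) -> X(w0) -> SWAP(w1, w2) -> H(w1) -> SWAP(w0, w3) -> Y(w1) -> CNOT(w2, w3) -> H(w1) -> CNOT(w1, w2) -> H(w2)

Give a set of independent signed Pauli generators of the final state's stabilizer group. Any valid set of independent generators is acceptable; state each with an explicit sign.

One valid set of independent stabilizer generators is +IYIZ, -IIYZ, -IZZX, +ZIII (any independent generating set of the same group is equally correct). Key observation: the block from step 19 through step 24 cancels to the identity and can be dropped.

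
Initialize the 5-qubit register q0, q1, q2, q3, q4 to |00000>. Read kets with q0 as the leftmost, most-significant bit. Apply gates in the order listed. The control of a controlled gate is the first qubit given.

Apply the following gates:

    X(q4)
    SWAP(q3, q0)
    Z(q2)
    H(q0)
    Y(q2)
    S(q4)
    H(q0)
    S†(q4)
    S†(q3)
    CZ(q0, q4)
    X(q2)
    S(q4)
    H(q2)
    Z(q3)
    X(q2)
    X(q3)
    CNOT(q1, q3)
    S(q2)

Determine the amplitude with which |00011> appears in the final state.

The amplitude on |00011> is -sqrt(2)/2.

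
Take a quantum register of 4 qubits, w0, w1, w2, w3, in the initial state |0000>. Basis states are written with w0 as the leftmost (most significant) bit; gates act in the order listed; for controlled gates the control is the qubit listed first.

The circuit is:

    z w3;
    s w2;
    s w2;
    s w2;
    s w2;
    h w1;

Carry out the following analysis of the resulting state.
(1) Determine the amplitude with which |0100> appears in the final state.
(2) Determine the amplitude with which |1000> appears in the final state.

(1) |0100> carries amplitude sqrt(2)/2 in the final state. Key observation: steps 2-5 multiply out to the identity, so the circuit reduces to the remaining gates.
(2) The final state's coefficient on |1000> equals 0.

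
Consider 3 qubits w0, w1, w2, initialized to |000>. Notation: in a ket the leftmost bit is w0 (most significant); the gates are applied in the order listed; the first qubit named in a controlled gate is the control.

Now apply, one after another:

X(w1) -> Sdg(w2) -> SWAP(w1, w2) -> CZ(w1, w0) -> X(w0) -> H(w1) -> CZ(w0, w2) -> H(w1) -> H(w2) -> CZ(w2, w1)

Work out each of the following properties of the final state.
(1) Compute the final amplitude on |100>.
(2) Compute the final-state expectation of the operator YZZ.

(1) The final state's coefficient on |100> equals -sqrt(2)/2.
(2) The observable YZZ averages to 0.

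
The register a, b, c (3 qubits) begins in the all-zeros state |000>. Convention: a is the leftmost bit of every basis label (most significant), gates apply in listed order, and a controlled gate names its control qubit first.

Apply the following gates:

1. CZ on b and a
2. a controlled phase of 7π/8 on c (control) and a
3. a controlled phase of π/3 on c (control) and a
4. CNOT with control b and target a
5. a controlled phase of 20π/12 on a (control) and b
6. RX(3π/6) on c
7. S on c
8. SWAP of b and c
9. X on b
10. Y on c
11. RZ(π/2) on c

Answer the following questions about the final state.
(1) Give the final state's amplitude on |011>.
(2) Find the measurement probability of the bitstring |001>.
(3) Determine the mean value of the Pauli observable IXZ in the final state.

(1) The amplitude on |011> is sqrt(2)*exp(3*I*pi/4)/2.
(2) Outcome |001> occurs with probability 1/2.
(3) The observable IXZ averages to -1.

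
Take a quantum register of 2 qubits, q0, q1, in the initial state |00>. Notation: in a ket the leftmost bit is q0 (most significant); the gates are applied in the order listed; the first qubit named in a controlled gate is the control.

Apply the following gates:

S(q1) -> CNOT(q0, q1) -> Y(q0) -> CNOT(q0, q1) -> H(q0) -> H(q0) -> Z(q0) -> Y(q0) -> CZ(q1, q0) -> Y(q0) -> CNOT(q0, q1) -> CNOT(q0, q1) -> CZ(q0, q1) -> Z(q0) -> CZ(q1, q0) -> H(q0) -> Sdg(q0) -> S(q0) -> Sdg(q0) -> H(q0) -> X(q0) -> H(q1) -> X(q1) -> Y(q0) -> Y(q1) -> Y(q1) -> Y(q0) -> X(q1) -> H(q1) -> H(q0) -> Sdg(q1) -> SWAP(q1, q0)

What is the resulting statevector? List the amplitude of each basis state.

The resulting statevector has amplitude 0 on |00>, 0 on |01>, sqrt(2)/2 on |10>, -sqrt(2)*I/2 on |11>. Key observation: the block from step 22 through step 29 cancels to the identity and can be dropped.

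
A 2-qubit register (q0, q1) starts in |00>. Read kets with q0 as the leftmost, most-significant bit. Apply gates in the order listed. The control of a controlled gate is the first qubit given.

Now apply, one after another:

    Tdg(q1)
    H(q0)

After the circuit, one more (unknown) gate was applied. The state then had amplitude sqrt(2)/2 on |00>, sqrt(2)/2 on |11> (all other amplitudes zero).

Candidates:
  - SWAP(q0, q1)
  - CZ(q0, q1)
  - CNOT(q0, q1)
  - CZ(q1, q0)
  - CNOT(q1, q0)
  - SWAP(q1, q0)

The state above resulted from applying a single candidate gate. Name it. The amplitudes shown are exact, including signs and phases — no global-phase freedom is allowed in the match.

The unique candidate consistent with the amplitudes is CNOT(q0, q1).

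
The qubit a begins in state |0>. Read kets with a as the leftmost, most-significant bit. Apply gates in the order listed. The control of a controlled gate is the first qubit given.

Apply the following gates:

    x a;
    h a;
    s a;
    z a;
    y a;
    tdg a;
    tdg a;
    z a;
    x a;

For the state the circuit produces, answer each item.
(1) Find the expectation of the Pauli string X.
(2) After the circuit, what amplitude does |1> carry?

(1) The expectation value of X is -1.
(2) The final state's coefficient on |1> equals sqrt(2)/2.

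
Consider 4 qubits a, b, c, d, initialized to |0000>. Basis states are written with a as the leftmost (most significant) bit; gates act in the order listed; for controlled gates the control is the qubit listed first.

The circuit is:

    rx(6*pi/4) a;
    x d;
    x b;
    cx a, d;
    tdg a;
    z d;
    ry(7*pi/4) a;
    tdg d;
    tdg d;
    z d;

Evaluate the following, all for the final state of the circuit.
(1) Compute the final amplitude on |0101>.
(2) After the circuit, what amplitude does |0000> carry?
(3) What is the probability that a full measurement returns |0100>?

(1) |0101> carries amplitude -I*sqrt(2*sqrt(2) + 4)/4 in the final state.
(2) |0000> carries amplitude 0 in the final state.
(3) A full measurement returns |0100> with probability 1/4 - sqrt(2)/8.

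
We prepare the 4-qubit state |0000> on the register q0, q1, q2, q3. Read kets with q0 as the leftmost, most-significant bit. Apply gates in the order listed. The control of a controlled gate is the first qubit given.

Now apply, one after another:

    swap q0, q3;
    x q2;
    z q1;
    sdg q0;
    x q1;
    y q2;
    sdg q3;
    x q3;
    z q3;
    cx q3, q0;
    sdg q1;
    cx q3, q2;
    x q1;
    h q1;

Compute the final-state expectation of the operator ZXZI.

In the final state, ZXZI has expectation 1.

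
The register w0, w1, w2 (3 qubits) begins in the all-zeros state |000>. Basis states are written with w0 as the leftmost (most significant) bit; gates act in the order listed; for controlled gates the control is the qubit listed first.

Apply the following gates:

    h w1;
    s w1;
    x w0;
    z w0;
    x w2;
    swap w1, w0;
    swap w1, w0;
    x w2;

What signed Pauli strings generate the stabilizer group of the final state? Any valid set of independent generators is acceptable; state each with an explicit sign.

The stabilizer group can be generated by +IYI, -ZII, +IIZ, among other valid generating sets.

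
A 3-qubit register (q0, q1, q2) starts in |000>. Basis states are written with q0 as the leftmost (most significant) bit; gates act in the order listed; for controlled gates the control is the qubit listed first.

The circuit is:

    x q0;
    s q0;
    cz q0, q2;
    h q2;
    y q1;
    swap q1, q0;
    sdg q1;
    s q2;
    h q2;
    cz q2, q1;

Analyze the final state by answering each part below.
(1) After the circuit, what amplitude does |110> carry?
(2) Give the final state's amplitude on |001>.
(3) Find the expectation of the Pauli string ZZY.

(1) The amplitude on |110> is -1/2 + I/2.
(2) The amplitude on |001> is 0.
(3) The observable ZZY averages to 1.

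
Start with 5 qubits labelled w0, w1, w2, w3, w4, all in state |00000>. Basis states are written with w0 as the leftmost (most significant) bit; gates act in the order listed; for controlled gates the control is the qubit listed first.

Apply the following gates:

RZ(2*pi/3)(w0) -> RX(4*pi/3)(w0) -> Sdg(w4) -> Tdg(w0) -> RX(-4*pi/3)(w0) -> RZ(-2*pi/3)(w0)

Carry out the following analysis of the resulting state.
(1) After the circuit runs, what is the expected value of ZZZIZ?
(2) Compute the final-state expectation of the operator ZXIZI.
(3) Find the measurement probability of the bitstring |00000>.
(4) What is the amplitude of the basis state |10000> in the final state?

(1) The expectation value of ZZZIZ is 1/4 + 3*sqrt(2)/8.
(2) The expectation value of ZXIZI is 0.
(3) The probability of measuring |00000> is 3*sqrt(2)/16 + 5/8.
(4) The final state's coefficient on |10000> equals sqrt(3)*(-exp(7*I*pi/12) + exp(5*I*pi/6))/4.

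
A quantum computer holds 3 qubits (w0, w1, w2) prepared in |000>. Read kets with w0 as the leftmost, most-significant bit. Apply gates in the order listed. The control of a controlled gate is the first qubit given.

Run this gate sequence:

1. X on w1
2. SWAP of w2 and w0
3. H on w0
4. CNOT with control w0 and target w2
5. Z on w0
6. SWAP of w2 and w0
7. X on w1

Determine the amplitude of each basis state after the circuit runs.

The resulting statevector has amplitude sqrt(2)/2 on |000>, -sqrt(2)/2 on |101>, and 0 on every other basis state.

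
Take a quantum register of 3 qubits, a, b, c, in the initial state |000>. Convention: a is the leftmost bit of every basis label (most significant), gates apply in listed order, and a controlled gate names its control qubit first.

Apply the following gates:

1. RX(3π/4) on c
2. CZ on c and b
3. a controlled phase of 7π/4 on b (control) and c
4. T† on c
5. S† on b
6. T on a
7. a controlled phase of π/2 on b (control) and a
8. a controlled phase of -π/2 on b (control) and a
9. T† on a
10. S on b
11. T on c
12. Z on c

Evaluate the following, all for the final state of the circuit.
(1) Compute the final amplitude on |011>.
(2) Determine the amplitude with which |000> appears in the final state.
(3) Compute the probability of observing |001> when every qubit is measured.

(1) The amplitude on |011> is 0. Key observation: gates 4-11 undo each other exactly, leaving only the rest of the circuit to track.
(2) The amplitude on |000> is sqrt(2 - sqrt(2))/2.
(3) The probability of measuring |001> is sqrt(2)/4 + 1/2.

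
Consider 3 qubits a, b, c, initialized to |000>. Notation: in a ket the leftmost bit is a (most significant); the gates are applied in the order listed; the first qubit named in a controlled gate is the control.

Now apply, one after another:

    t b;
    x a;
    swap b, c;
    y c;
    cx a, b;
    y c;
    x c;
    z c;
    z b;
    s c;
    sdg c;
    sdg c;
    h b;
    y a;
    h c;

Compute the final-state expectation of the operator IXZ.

In the final state, IXZ has expectation 0.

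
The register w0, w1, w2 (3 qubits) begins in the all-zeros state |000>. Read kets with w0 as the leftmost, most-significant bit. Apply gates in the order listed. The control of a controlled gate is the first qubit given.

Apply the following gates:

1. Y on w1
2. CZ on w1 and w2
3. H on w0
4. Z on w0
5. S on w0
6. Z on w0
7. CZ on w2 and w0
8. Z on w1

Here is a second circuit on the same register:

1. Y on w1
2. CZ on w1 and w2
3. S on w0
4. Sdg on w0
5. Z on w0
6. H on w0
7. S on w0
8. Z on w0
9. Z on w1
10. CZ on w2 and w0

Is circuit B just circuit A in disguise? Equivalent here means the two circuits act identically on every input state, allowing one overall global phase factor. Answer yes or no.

No, they are not equivalent — no single phase factor reconciles the two unitaries.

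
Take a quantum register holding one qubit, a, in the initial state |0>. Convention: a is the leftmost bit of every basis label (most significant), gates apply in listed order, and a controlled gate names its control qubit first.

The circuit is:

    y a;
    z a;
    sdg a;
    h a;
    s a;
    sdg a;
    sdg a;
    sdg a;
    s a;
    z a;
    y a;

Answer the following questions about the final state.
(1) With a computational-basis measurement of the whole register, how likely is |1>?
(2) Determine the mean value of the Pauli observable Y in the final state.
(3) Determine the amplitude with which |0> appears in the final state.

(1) A full measurement returns |1> with probability 1/2.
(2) The expectation value of Y is -1.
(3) The final state's coefficient on |0> equals sqrt(2)/2.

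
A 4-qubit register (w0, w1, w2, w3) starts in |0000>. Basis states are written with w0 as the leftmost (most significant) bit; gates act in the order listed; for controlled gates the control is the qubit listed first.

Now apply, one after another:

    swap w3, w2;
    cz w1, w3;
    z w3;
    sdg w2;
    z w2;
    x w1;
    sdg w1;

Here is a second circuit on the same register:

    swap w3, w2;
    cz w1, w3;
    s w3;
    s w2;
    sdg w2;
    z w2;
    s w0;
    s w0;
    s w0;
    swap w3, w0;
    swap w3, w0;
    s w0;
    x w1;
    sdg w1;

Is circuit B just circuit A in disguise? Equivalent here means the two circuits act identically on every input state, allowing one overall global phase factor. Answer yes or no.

No, they are not equivalent — no single phase factor reconciles the two unitaries.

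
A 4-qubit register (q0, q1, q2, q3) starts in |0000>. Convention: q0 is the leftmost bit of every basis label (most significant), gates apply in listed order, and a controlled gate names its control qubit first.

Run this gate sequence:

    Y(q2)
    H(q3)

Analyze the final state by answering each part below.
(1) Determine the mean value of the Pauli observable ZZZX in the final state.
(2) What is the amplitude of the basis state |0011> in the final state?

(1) The observable ZZZX averages to -1.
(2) |0011> carries amplitude sqrt(2)*I/2 in the final state.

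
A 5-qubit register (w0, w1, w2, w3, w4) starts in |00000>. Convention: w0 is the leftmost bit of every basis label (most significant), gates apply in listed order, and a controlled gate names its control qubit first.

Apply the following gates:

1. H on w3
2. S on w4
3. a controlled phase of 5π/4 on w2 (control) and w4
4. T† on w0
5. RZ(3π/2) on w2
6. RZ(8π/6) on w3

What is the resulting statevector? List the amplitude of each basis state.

The final amplitudes are sqrt(2)*exp(7*I*pi/12)/2 on |00000>, -sqrt(2)*exp(11*I*pi/12)/2 on |00010>, and 0 on every other basis state.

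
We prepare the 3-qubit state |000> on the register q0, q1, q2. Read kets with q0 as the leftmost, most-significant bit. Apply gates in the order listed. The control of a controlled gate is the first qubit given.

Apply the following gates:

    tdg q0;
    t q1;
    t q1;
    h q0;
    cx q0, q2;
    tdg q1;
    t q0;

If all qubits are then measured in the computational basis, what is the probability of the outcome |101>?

The probability of measuring |101> is 1/2.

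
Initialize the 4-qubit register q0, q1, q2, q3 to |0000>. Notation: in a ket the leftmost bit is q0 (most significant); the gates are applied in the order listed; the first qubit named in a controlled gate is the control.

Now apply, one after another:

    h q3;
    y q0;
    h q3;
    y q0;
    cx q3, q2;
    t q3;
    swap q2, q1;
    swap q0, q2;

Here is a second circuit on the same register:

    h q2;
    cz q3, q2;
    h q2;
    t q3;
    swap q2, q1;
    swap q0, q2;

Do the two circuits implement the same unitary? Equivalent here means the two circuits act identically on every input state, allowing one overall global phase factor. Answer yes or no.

Yes — the two circuits implement the same unitary up to a global phase.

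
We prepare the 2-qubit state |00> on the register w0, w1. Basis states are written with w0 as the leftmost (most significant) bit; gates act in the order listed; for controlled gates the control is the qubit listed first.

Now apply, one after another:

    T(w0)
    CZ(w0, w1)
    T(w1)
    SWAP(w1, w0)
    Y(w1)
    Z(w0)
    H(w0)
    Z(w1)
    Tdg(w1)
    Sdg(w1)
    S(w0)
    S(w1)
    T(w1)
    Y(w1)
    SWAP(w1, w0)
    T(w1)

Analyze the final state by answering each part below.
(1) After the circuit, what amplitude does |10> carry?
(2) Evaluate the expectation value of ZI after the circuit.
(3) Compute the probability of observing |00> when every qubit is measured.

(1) The final state's coefficient on |10> equals 0.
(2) The observable ZI averages to 1.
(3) Outcome |00> occurs with probability 1/2.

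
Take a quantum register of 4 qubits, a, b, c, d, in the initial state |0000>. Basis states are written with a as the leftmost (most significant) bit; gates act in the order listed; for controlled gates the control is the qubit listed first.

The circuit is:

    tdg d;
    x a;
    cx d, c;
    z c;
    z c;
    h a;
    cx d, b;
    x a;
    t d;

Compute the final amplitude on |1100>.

The final state's coefficient on |1100> equals 0.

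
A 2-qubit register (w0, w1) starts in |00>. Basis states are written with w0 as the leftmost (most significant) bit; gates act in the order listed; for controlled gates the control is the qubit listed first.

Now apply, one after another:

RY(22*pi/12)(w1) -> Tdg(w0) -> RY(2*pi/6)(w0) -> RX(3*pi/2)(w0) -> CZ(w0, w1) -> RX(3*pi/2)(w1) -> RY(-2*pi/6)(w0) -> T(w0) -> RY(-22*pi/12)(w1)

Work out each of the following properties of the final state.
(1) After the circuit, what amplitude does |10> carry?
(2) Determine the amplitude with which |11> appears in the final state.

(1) |10> carries amplitude -sqrt(3)*exp(I*pi/4)/8 - exp(3*I*pi/4)/8 + exp(I*pi/4)/8 + sqrt(3)*exp(3*I*pi/4)/4 in the final state.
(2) The amplitude on |11> is (-3 + sqrt(3) + sqrt(3)*I)*exp(I*pi/4)/8.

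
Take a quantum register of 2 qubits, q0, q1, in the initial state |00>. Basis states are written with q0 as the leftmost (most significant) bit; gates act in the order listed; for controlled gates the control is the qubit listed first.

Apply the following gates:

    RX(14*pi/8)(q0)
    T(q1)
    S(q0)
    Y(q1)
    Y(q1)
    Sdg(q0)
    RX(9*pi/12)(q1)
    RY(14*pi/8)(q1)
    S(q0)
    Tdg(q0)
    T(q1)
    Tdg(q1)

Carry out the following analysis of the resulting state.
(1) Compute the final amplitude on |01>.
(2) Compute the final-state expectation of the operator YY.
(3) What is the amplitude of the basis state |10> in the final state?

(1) |01> carries amplitude (1 - I)*sqrt(sqrt(2) + 2)*(sqrt(2) - 2*I)/8 in the final state.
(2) In the final state, YY has expectation -sqrt(2)/4.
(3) The final state's coefficient on |10> equals sqrt(sqrt(2) + 2)*(-sqrt(2) + 2 - sqrt(2)*I + 2*I)*exp(I*pi/4)/8.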